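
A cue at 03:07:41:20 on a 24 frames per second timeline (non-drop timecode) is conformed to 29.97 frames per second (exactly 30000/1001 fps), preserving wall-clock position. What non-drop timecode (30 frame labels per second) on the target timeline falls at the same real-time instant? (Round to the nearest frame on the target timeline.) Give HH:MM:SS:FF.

03:07:30:17

Source frame index: (3×3600 + 7×60 + 41) × 24 + 20 = 270284.
Real time: 270284 / (24) = 67571/6 s.
Target frame: (67571/6) × (30000/1001) = 48265000/143 ≈ 337517.483 → 337517.
At 30 labels/s: frame 337517 → 03:07:30:17.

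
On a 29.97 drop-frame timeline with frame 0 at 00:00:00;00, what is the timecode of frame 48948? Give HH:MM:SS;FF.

Each 10-minute DF block holds 10 × 60 × 30 − 9 × 2 = 17982 frames. 48948 ÷ 17982 → 2 full blocks, remainder 12984.
Within the partial block the first minute is 1800 frames and each further minute 1798, so 7 further minute boundaries passed. Total skipped labels = 18 × 2 + 2 × 7 = 50.
Non-drop label index = 48948 + 50 = 48998; at 30 labels/s that is 00:27:13:08, i.e. DF 00:27:13;08.

00:27:13;08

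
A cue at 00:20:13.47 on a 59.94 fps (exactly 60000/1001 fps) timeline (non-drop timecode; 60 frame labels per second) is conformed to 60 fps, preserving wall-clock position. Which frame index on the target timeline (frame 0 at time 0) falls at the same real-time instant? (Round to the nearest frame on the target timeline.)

Source frame index: (0×3600 + 20×60 + 13) × 60 + 47 = 72827.
Real time: 72827 / (60000/1001) = 72899827/60000 s.
Target frame: (72899827/60000) × (60) = 72899827/1000 ≈ 72899.827 → 72900.

frame 72900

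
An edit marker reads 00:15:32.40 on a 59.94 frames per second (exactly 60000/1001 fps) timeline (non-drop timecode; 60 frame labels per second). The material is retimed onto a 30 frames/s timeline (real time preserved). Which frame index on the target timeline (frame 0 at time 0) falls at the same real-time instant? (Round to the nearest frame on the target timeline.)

frame 28008

Source frame index: (0×3600 + 15×60 + 32) × 60 + 40 = 55960.
Real time: 55960 / (60000/1001) = 1400399/1500 s.
Target frame: (1400399/1500) × (30) = 1400399/50 ≈ 28007.980 → 28008.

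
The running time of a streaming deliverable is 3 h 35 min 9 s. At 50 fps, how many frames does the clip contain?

3 h 35 min 9 s = 12909 s.
Frames = 12909 × 50 = 645450.

645450 frames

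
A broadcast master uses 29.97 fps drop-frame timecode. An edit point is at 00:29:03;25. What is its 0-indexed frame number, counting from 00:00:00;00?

As if non-drop at 30 labels/s: (0 × 3600 + 29 × 60 + 3) × 30 + 25 = 52315.
Minute boundaries passed: 29; those not divisible by 10: 29 − 2 = 27; dropped labels = 2 × 27 = 54.
Actual frame index = 52315 − 54 = 52261.

52261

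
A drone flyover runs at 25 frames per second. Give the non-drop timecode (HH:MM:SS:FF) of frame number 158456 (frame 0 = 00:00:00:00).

01:45:38:06

158456 ÷ 25 = 6338 full seconds, remainder 6 frames.
6338 s = 1 h 45 min 38 s.
Timecode: 01:45:38:06.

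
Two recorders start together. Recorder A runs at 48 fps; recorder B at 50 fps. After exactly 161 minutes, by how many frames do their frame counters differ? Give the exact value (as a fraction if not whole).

161 min = 9660 s.
A emits 48 × 9660 = 463680 frames; B emits 50 × 9660 = 483000.
Difference = 19320 frames; B is ahead of A.

19320 frames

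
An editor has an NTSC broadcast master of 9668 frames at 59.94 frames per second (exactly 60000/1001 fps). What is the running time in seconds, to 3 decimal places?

161.294 seconds

Running time = 9668 × 1001/60000 = 2419417/15000 s ≈ 161.294 s.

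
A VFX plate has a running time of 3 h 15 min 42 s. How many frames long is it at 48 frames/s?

3 h 15 min 42 s = 11742 s.
Frames = 11742 × 48 = 563616.

563616 frames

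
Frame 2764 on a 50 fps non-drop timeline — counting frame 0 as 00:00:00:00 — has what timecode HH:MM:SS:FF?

00:00:55:14

2764 ÷ 50 = 55 full seconds, remainder 14 frames.
55 s = 0 h 0 min 55 s.
Timecode: 00:00:55:14.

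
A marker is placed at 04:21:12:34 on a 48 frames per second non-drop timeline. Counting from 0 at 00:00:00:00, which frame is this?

Total seconds to the label: (4 × 3600 + 21 × 60 + 12) = 15672.
Frame index = 15672 × 48 + 34 = 752290.

frame 752290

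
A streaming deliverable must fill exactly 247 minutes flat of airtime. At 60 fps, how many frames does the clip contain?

247 min = 14820 s.
Frames = 14820 × 60 = 889200.

889200 frames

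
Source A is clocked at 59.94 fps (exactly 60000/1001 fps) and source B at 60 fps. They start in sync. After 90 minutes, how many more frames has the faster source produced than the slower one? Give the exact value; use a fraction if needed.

324000/1001 frames

90 min = 5400 s.
A emits 60000/1001 × 5400 = 324000000/1001 frames; B emits 60 × 5400 = 324000.
Difference = 324000/1001 frames (≈ 323.6763); B is ahead of A.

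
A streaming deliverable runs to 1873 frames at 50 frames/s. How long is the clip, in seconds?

Running time = 1873 / (50) = 37.46 s.

37.46 seconds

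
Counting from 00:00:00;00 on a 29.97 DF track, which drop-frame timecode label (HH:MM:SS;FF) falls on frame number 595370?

05:31:05;16

Ten DF minutes hold 17982 frames, so frame 595370 lies in block 33 (frames 593406–611387) with 1964 frames into that block.
The block's first minute is 1800 frames and the rest 1798 each; 1964 frames reaches minute 1, so 33 × 18 + 1 × 2 = 596 labels have been skipped so far.
Adding those back, label number 595370 + 596 = 595966 at 30 labels/s is 19865 s + 16 f = 5 h 31 min 5 s frame 16, i.e. 05:31:05;16.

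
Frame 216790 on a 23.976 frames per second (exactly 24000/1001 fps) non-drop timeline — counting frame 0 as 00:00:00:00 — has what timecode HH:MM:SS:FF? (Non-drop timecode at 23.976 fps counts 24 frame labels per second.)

02:30:32:22

216790 ÷ 24 = 9032 full seconds, remainder 22 frames.
9032 s = 2 h 30 min 32 s.
Timecode: 02:30:32:22.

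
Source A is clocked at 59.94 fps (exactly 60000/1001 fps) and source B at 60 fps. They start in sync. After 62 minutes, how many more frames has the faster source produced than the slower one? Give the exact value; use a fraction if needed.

62 min = 3720 s.
A emits 60000/1001 × 3720 = 223200000/1001 frames; B emits 60 × 3720 = 223200.
Difference = 223200/1001 frames (≈ 222.9770); B is ahead of A.

223200/1001 frames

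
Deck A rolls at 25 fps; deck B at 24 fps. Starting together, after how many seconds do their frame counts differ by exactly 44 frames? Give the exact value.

The gap grows by |24 − 25| = 1 frame per second.
Time for a 44-frame gap: 44 ÷ (1) = 44 s.

44 seconds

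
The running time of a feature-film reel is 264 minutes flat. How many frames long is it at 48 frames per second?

264 min = 15840 s.
Frames = 15840 × 48 = 760320.

760320 frames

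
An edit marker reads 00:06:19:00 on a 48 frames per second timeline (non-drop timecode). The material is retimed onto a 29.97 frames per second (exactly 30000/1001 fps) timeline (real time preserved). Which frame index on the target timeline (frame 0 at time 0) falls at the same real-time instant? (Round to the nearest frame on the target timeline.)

frame 11359

Source frame index: (0×3600 + 6×60 + 19) × 48 + 0 = 18192.
Real time: 18192 / (48) = 379 s.
Target frame: (379) × (30000/1001) = 11370000/1001 ≈ 11358.641 → 11359.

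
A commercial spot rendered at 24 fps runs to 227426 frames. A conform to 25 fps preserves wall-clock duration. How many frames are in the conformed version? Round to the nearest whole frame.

236902 frames

Frames at target rate = 227426 × (25) / (24) = 2842825/12 ≈ 236902.083.
Nearest whole frame: 236902.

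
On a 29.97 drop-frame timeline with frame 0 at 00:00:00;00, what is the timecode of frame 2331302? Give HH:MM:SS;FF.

21:36:27;26

Each 10-minute DF block holds 10 × 60 × 30 − 9 × 2 = 17982 frames. 2331302 ÷ 17982 → 129 full blocks, remainder 11624.
Within the partial block the first minute is 1800 frames and each further minute 1798, so 6 further minute boundaries passed. Total skipped labels = 18 × 129 + 2 × 6 = 2334.
Non-drop label index = 2331302 + 2334 = 2333636; at 30 labels/s that is 21:36:27:26, i.e. DF 21:36:27;26.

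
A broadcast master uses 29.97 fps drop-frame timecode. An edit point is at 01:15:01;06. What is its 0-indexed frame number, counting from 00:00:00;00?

Complete 10-minute blocks: 7, each 17982 frames → 125874.
Remaining 5 whole minutes in the current block: 1800 + 4 × 1798 = 8992 frames.
Within the current minute: 1 × 30 + 6 − 2 = 34 (labels ;00/;01 skipped at this minute). Total = 125874 + 8992 + 34 = 134900.

134900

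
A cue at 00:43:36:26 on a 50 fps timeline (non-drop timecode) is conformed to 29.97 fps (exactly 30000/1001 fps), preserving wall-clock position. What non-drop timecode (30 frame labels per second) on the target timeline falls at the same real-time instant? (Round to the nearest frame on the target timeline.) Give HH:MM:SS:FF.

Source frame index: (0×3600 + 43×60 + 36) × 50 + 26 = 130826.
Real time: 130826 / (50) = 65413/25 s.
Target frame: (65413/25) × (30000/1001) = 78495600/1001 ≈ 78417.183 → 78417.
At 30 labels/s: frame 78417 → 00:43:33:27.

00:43:33:27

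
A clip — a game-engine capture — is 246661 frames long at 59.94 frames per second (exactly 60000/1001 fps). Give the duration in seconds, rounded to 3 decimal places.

Running time = 246661 × 1001/60000 = 246907661/60000 s ≈ 4115.128 s.

4115.128 seconds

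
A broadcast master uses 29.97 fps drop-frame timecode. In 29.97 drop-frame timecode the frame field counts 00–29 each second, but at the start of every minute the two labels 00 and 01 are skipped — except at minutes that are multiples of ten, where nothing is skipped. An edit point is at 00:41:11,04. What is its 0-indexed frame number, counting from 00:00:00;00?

74060

As if non-drop at 30 labels/s: (0 × 3600 + 41 × 60 + 11) × 30 + 4 = 74134.
Minute boundaries passed: 41; those not divisible by 10: 41 − 4 = 37; dropped labels = 2 × 37 = 74.
Actual frame index = 74134 − 74 = 74060.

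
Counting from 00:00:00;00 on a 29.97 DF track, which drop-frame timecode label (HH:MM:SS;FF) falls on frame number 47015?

Ten DF minutes hold 17982 frames, so frame 47015 lies in block 2 (frames 35964–53945) with 11051 frames into that block.
The block's first minute is 1800 frames and the rest 1798 each; 11051 frames reaches minute 6, so 2 × 18 + 6 × 2 = 48 labels have been skipped so far.
Adding those back, label number 47015 + 48 = 47063 at 30 labels/s is 1568 s + 23 f = 0 h 26 min 8 s frame 23, i.e. 00:26:08;23.

00:26:08;23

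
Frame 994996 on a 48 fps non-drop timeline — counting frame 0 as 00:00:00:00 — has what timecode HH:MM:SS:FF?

994996 ÷ 48 = 20729 full seconds, remainder 4 frames.
20729 s = 5 h 45 min 29 s.
Timecode: 05:45:29:04.

05:45:29:04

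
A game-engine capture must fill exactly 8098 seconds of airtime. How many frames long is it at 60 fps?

485880 frames

Frames = 8098 × 60 = 485880.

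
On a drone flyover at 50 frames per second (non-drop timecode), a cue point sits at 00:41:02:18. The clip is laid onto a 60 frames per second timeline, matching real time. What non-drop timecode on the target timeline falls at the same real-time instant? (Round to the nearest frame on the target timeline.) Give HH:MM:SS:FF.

Source frame index: (0×3600 + 41×60 + 2) × 50 + 18 = 123118.
Real time: 123118 / (50) = 61559/25 s.
Target frame: (61559/25) × (60) = 738708/5 ≈ 147741.600 → 147742.
At 60 labels/s: frame 147742 → 00:41:02:22.

00:41:02:22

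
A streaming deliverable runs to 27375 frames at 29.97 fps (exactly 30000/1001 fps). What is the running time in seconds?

913.4125 seconds

Running time = 27375 / (30000/1001) = 913.4125 s.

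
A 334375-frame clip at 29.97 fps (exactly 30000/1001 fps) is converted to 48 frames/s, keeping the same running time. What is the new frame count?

535535 frames

Target frames = source frames × (target rate / source rate) = 334375 × (48)/(30000/1001) = 334375 × 1001/625 = 535535.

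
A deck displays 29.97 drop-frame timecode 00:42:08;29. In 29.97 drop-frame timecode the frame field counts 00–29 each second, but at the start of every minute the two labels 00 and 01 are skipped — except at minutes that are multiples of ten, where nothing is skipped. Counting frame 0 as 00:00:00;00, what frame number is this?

As if non-drop at 30 labels/s: (0 × 3600 + 42 × 60 + 8) × 30 + 29 = 75869.
Minute boundaries passed: 42; those not divisible by 10: 42 − 4 = 38; dropped labels = 2 × 38 = 76.
Actual frame index = 75869 − 76 = 75793.

75793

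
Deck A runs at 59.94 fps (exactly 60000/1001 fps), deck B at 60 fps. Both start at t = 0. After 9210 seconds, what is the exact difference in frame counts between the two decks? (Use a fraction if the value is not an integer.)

A emits 60000/1001 × 9210 = 552600000/1001 frames; B emits 60 × 9210 = 552600.
Difference = 552600/1001 frames (≈ 552.0480); B is ahead of A.

552600/1001 frames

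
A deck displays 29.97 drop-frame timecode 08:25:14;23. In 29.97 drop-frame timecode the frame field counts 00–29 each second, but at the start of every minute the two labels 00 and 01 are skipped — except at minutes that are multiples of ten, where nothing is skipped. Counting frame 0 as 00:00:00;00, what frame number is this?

908533

Complete 10-minute blocks: 50, each 17982 frames → 899100.
Remaining 5 whole minutes in the current block: 1800 + 4 × 1798 = 8992 frames.
Within the current minute: 14 × 30 + 23 − 2 = 441 (labels ;00/;01 skipped at this minute). Total = 899100 + 8992 + 441 = 908533.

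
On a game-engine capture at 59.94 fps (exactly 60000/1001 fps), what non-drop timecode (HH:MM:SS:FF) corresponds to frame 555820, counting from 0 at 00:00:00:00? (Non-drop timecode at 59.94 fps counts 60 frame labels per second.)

555820 ÷ 60 = 9263 full seconds, remainder 40 frames.
9263 s = 2 h 34 min 23 s.
Timecode: 02:34:23:40.

02:34:23:40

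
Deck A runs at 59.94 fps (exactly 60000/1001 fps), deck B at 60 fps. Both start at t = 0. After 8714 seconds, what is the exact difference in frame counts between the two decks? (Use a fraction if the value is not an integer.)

522840/1001 frames

A emits 60000/1001 × 8714 = 522840000/1001 frames; B emits 60 × 8714 = 522840.
Difference = 522840/1001 frames (≈ 522.3177); B is ahead of A.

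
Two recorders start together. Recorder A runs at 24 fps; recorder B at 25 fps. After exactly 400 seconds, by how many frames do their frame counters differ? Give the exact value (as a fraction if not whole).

A emits 24 × 400 = 9600 frames; B emits 25 × 400 = 10000.
Difference = 400 frames; B is ahead of A.

400 frames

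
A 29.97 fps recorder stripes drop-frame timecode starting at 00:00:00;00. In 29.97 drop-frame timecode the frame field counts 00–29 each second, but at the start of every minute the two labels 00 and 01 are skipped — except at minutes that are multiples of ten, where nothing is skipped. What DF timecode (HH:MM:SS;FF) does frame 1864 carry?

00:01:02;06

Each 10-minute DF block holds 10 × 60 × 30 − 9 × 2 = 17982 frames. 1864 ÷ 17982 → 0 full blocks, remainder 1864.
Within the partial block the first minute is 1800 frames and each further minute 1798, so 1 further minute boundary passed. Total skipped labels = 18 × 0 + 2 × 1 = 2.
Non-drop label index = 1864 + 2 = 1866; at 30 labels/s that is 00:01:02:06, i.e. DF 00:01:02;06.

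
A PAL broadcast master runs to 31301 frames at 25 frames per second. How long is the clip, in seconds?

1252.04 seconds

Running time = 31301 / (25) = 1252.04 s.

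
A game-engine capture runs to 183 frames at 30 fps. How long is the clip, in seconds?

6.1 seconds

Running time = 183 / (30) = 6.1 s.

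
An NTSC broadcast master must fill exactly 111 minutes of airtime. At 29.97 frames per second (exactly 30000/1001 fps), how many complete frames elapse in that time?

199600 frames

111 min = 6660 s.
Frames = 6660 × 30000/1001 = 199800000/1001 ≈ 199600.3996.
Complete frames: 199600.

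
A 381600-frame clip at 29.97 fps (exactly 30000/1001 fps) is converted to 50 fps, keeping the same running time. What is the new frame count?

Target frames = source frames × (target rate / source rate) = 381600 × (50)/(30000/1001) = 381600 × 1001/600 = 636636.

636636 frames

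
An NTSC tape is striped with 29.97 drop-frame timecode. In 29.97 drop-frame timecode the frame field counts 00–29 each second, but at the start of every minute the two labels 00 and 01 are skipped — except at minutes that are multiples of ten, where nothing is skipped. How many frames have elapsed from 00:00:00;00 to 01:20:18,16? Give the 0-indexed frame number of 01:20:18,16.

Complete 10-minute blocks: 8, each 17982 frames → 143856.
Remaining 0 whole minutes in the current block: 0 frames.
Within the current minute: 18 × 30 + 16 = 556. Total = 143856 + 0 + 556 = 144412.

144412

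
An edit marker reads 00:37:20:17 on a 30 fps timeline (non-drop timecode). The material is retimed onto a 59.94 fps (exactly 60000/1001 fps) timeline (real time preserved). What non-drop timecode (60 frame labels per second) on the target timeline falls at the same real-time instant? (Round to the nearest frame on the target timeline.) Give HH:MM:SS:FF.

00:37:18:20

Source frame index: (0×3600 + 37×60 + 20) × 30 + 17 = 67217.
Real time: 67217 / (30) = 67217/30 s.
Target frame: (67217/30) × (60000/1001) = 134434000/1001 ≈ 134299.700 → 134300.
At 60 labels/s: frame 134300 → 00:37:18:20.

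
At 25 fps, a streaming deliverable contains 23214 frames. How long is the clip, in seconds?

928.56 seconds

Running time = 23214 / (25) = 928.56 s.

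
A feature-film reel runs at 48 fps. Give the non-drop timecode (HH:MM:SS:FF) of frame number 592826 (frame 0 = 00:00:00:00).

03:25:50:26

592826 ÷ 48 = 12350 full seconds, remainder 26 frames.
12350 s = 3 h 25 min 50 s.
Timecode: 03:25:50:26.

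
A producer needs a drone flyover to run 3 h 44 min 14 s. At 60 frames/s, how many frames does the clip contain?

807240 frames

3 h 44 min 14 s = 13454 s.
Frames = 13454 × 60 = 807240.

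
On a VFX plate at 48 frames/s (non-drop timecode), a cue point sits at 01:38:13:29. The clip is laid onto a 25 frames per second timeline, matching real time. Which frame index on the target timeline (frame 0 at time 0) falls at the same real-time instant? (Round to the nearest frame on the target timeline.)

Source frame index: (1×3600 + 38×60 + 13) × 48 + 29 = 282893.
Real time: 282893 / (48) = 282893/48 s.
Target frame: (282893/48) × (25) = 7072325/48 ≈ 147340.104 → 147340.

frame 147340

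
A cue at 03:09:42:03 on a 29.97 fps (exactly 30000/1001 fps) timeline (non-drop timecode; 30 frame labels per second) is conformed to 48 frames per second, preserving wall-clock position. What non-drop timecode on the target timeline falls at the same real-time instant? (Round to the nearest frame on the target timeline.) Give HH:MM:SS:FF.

03:09:53:23

Source frame index: (3×3600 + 9×60 + 42) × 30 + 3 = 341463.
Real time: 341463 / (30000/1001) = 113934821/10000 s.
Target frame: (113934821/10000) × (48) = 341804463/625 ≈ 546887.141 → 546887.
At 48 labels/s: frame 546887 → 03:09:53:23.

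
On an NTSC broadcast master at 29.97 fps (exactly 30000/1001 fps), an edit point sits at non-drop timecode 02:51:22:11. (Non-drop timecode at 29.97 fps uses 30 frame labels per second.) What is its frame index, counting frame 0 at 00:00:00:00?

Total seconds to the label: (2 × 3600 + 51 × 60 + 22) = 10282.
Frame index = 10282 × 30 + 11 = 308471.

frame 308471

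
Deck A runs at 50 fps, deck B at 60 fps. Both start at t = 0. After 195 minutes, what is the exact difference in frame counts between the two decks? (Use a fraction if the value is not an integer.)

195 min = 11700 s.
A emits 50 × 11700 = 585000 frames; B emits 60 × 11700 = 702000.
Difference = 117000 frames; B is ahead of A.

117000 frames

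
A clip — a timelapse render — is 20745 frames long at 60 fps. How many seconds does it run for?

345.75 seconds

Running time = 20745 / (60) = 345.75 s.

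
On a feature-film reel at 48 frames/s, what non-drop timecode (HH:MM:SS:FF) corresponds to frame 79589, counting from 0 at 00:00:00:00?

79589 ÷ 48 = 1658 full seconds, remainder 5 frames.
1658 s = 0 h 27 min 38 s.
Timecode: 00:27:38:05.

00:27:38:05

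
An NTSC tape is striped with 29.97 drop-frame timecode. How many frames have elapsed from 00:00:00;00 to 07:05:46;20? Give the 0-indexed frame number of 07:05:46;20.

765634

As if non-drop at 30 labels/s: (7 × 3600 + 5 × 60 + 46) × 30 + 20 = 766400.
Minute boundaries passed: 425; those not divisible by 10: 425 − 42 = 383; dropped labels = 2 × 383 = 766.
Actual frame index = 766400 − 766 = 765634.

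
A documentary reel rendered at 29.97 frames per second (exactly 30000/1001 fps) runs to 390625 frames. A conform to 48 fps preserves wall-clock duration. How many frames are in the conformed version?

Target frames = source frames × (target rate / source rate) = 390625 × (48)/(30000/1001) = 390625 × 1001/625 = 625625.

625625 frames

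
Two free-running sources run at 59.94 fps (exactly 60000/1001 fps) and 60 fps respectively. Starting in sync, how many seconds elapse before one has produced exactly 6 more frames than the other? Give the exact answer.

100.1 seconds

The gap grows by |60 − 60000/1001| = 60/1001 frames per second.
Time for a 6-frame gap: 6 ÷ (60/1001) = 100.1 s.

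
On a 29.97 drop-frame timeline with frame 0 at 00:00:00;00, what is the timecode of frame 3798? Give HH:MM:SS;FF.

Each 10-minute DF block holds 10 × 60 × 30 − 9 × 2 = 17982 frames. 3798 ÷ 17982 → 0 full blocks, remainder 3798.
Within the partial block the first minute is 1800 frames and each further minute 1798, so 2 further minute boundaries passed. Total skipped labels = 18 × 0 + 2 × 2 = 4.
Non-drop label index = 3798 + 4 = 3802; at 30 labels/s that is 00:02:06:22, i.e. DF 00:02:06;22.

00:02:06;22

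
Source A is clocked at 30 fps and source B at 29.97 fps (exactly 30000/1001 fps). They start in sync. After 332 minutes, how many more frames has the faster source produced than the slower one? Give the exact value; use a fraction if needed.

597600/1001 frames

332 min = 19920 s.
A emits 30 × 19920 = 597600 frames; B emits 30000/1001 × 19920 = 597600000/1001.
Difference = 597600/1001 frames (≈ 597.0030); B is behind A.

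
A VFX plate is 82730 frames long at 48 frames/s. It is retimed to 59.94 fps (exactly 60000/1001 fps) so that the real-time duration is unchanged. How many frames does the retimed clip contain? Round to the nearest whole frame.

103309 frames

Frames at target rate = 82730 × (60000/1001) / (48) = 103412500/1001 ≈ 103309.191.
Nearest whole frame: 103309.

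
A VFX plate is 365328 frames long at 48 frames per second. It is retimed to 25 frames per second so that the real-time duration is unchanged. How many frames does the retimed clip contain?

190275 frames

Target frames = source frames × (target rate / source rate) = 365328 × (25)/(48) = 365328 × 25/48 = 190275.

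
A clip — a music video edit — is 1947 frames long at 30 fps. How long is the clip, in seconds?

64.9 seconds

Running time = 1947 / (30) = 64.9 s.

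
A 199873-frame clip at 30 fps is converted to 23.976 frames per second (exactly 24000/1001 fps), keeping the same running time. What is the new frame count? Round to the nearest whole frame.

159739 frames

Frames at target rate = 199873 × (24000/1001) / (30) = 159898400/1001 ≈ 159738.661.
Nearest whole frame: 159739.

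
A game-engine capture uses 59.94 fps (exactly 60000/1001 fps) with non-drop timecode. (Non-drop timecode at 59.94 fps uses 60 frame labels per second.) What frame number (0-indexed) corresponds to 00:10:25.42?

Total seconds to the label: (0 × 3600 + 10 × 60 + 25) = 625.
Frame index = 625 × 60 + 42 = 37542.

frame 37542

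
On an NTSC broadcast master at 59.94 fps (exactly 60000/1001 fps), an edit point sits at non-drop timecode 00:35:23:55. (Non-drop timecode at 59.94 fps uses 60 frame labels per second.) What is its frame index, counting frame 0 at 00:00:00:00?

Total seconds to the label: (0 × 3600 + 35 × 60 + 23) = 2123.
Frame index = 2123 × 60 + 55 = 127435.

frame 127435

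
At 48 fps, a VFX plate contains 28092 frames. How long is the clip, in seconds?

Running time = 28092 / (48) = 585.25 s.

585.25 seconds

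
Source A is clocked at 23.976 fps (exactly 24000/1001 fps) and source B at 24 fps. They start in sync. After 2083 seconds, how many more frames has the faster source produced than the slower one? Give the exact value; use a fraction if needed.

49992/1001 frames

A emits 24000/1001 × 2083 = 49992000/1001 frames; B emits 24 × 2083 = 49992.
Difference = 49992/1001 frames (≈ 49.9421); B is ahead of A.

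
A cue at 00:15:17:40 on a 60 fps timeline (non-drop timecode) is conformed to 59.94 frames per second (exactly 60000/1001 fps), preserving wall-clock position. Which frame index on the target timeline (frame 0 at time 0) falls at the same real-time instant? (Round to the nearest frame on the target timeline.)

frame 55005

Source frame index: (0×3600 + 15×60 + 17) × 60 + 40 = 55060.
Real time: 55060 / (60) = 2753/3 s.
Target frame: (2753/3) × (60000/1001) = 55060000/1001 ≈ 55004.995 → 55005.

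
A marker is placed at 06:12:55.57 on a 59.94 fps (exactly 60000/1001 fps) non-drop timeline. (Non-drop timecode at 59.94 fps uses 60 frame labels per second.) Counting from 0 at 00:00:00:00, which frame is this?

frame 1342557

Total seconds to the label: (6 × 3600 + 12 × 60 + 55) = 22375.
Frame index = 22375 × 60 + 57 = 1342557.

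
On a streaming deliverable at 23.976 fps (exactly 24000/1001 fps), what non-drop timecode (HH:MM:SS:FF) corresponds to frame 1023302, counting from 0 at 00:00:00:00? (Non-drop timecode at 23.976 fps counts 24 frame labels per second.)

11:50:37:14

1023302 ÷ 24 = 42637 full seconds, remainder 14 frames.
42637 s = 11 h 50 min 37 s.
Timecode: 11:50:37:14.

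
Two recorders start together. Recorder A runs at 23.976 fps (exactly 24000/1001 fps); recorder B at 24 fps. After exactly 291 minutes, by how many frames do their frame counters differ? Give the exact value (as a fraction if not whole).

291 min = 17460 s.
A emits 24000/1001 × 17460 = 419040000/1001 frames; B emits 24 × 17460 = 419040.
Difference = 419040/1001 frames (≈ 418.6214); B is ahead of A.

419040/1001 frames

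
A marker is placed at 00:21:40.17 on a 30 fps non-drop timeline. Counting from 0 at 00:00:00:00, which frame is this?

Total seconds to the label: (0 × 3600 + 21 × 60 + 40) = 1300.
Frame index = 1300 × 30 + 17 = 39017.

frame 39017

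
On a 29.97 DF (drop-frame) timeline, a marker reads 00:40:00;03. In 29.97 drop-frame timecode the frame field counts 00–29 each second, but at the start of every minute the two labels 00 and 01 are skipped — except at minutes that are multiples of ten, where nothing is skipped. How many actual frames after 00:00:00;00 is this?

Complete 10-minute blocks: 4, each 17982 frames → 71928.
Remaining 0 whole minutes in the current block: 0 frames.
Within the current minute: 0 × 30 + 3 = 3. Total = 71928 + 0 + 3 = 71931.

71931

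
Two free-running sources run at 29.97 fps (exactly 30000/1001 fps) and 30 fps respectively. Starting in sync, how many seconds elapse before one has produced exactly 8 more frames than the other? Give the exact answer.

The gap grows by |30 − 30000/1001| = 30/1001 frames per second.
Time for a 8-frame gap: 8 ÷ (30/1001) = 4004/15 s.

4004/15 seconds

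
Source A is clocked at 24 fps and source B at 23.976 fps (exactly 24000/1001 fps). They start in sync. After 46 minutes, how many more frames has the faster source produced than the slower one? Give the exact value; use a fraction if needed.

46 min = 2760 s.
A emits 24 × 2760 = 66240 frames; B emits 24000/1001 × 2760 = 66240000/1001.
Difference = 66240/1001 frames (≈ 66.1738); B is behind A.

66240/1001 frames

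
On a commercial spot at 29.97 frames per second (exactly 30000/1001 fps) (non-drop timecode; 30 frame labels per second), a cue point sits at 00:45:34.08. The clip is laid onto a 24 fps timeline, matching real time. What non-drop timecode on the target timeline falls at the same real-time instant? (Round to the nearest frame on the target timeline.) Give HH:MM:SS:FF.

00:45:37:00

Source frame index: (0×3600 + 45×60 + 34) × 30 + 8 = 82028.
Real time: 82028 / (30000/1001) = 20527507/7500 s.
Target frame: (20527507/7500) × (24) = 41055014/625 ≈ 65688.022 → 65688.
At 24 labels/s: frame 65688 → 00:45:37:00.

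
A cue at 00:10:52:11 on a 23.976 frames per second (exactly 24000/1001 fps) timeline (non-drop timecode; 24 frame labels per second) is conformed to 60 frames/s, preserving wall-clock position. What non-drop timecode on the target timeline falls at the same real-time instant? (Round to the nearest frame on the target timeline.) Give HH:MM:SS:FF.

Source frame index: (0×3600 + 10×60 + 52) × 24 + 11 = 15659.
Real time: 15659 / (24000/1001) = 15674659/24000 s.
Target frame: (15674659/24000) × (60) = 15674659/400 ≈ 39186.647 → 39187.
At 60 labels/s: frame 39187 → 00:10:53:07.

00:10:53:07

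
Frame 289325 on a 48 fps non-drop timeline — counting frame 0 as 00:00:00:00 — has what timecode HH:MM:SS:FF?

289325 ÷ 48 = 6027 full seconds, remainder 29 frames.
6027 s = 1 h 40 min 27 s.
Timecode: 01:40:27:29.

01:40:27:29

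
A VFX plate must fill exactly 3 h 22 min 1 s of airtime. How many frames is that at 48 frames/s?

581808 frames

3 h 22 min 1 s = 12121 s.
Frames = 12121 × 48 = 581808.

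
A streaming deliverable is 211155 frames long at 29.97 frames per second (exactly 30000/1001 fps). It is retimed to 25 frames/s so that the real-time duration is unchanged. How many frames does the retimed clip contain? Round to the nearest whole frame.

176138 frames

Frames at target rate = 211155 × (25) / (30000/1001) = 14091077/80 ≈ 176138.462.
Nearest whole frame: 176138.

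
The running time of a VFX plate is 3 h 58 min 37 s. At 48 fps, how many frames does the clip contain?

687216 frames

3 h 58 min 37 s = 14317 s.
Frames = 14317 × 48 = 687216.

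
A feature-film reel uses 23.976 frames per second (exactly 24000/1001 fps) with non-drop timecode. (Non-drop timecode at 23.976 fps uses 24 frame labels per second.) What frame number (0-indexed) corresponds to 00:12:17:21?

frame 17709

Total seconds to the label: (0 × 3600 + 12 × 60 + 17) = 737.
Frame index = 737 × 24 + 21 = 17709.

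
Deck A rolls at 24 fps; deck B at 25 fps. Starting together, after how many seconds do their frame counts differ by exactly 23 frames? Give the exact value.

The gap grows by |25 − 24| = 1 frame per second.
Time for a 23-frame gap: 23 ÷ (1) = 23 s.

23 seconds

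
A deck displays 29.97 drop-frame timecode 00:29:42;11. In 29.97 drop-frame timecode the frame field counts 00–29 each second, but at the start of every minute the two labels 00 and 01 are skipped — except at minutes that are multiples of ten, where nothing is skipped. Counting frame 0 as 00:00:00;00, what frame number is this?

53417

As if non-drop at 30 labels/s: (0 × 3600 + 29 × 60 + 42) × 30 + 11 = 53471.
Minute boundaries passed: 29; those not divisible by 10: 29 − 2 = 27; dropped labels = 2 × 27 = 54.
Actual frame index = 53471 − 54 = 53417.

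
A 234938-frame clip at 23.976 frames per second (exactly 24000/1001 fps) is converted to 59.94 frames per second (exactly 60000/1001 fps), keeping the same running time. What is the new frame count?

Frames at target rate = 234938 × (60000/1001) / (24000/1001) = 587345.

587345 frames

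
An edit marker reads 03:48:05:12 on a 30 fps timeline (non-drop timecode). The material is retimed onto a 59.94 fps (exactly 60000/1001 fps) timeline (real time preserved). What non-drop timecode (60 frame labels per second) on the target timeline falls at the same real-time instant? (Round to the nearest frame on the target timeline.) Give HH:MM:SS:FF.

Source frame index: (3×3600 + 48×60 + 5) × 30 + 12 = 410562.
Real time: 410562 / (30) = 68427/5 s.
Target frame: (68427/5) × (60000/1001) = 821124000/1001 ≈ 820303.696 → 820304.
At 60 labels/s: frame 820304 → 03:47:51:44.

03:47:51:44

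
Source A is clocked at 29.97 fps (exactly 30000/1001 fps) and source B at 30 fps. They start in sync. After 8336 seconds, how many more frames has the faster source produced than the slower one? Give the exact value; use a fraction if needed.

250080/1001 frames

A emits 30000/1001 × 8336 = 250080000/1001 frames; B emits 30 × 8336 = 250080.
Difference = 250080/1001 frames (≈ 249.8302); B is ahead of A.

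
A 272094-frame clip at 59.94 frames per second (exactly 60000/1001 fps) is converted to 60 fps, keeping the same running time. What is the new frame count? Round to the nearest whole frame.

Frames at target rate = 272094 × (60) / (60000/1001) = 136183047/500 ≈ 272366.094.
Nearest whole frame: 272366.

272366 frames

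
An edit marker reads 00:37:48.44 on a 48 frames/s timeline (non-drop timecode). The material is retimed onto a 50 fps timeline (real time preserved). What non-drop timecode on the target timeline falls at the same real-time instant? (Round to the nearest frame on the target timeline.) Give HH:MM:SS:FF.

Source frame index: (0×3600 + 37×60 + 48) × 48 + 44 = 108908.
Real time: 108908 / (48) = 27227/12 s.
Target frame: (27227/12) × (50) = 680675/6 ≈ 113445.833 → 113446.
At 50 labels/s: frame 113446 → 00:37:48:46.

00:37:48:46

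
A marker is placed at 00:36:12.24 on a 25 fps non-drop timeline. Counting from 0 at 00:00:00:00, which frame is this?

Total seconds to the label: (0 × 3600 + 36 × 60 + 12) = 2172.
Frame index = 2172 × 25 + 24 = 54324.

frame 54324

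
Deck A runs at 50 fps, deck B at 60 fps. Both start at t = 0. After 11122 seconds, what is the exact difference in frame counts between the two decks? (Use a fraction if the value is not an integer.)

111220 frames

A emits 50 × 11122 = 556100 frames; B emits 60 × 11122 = 667320.
Difference = 111220 frames; B is ahead of A.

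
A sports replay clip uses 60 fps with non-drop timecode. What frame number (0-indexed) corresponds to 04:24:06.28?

Total seconds to the label: (4 × 3600 + 24 × 60 + 6) = 15846.
Frame index = 15846 × 60 + 28 = 950788.

950788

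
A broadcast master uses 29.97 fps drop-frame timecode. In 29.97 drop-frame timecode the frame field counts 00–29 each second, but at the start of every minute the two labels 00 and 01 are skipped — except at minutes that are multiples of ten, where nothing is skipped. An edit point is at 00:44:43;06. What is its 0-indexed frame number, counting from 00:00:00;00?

Complete 10-minute blocks: 4, each 17982 frames → 71928.
Remaining 4 whole minutes in the current block: 1800 + 3 × 1798 = 7194 frames.
Within the current minute: 43 × 30 + 6 − 2 = 1294 (labels ;00/;01 skipped at this minute). Total = 71928 + 7194 + 1294 = 80416.

80416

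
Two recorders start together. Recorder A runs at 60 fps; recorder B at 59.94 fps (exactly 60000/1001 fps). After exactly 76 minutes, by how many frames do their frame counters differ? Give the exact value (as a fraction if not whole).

76 min = 4560 s.
A emits 60 × 4560 = 273600 frames; B emits 60000/1001 × 4560 = 273600000/1001.
Difference = 273600/1001 frames (≈ 273.3267); B is behind A.

273600/1001 frames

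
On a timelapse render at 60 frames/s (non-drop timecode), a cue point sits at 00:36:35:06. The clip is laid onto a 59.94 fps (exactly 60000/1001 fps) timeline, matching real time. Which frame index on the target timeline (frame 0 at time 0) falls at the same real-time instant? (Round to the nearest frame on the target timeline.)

frame 131574

Source frame index: (0×3600 + 36×60 + 35) × 60 + 6 = 131706.
Real time: 131706 / (60) = 21951/10 s.
Target frame: (21951/10) × (60000/1001) = 131706000/1001 ≈ 131574.426 → 131574.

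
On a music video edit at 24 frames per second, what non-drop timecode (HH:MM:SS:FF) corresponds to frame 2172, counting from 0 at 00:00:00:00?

2172 ÷ 24 = 90 full seconds, remainder 12 frames.
90 s = 0 h 1 min 30 s.
Timecode: 00:01:30:12.

00:01:30:12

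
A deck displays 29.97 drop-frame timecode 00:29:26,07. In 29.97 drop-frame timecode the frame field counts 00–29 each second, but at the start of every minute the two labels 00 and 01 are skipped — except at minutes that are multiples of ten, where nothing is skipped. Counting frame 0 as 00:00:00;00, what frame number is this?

As if non-drop at 30 labels/s: (0 × 3600 + 29 × 60 + 26) × 30 + 7 = 52987.
Minute boundaries passed: 29; those not divisible by 10: 29 − 2 = 27; dropped labels = 2 × 27 = 54.
Actual frame index = 52987 − 54 = 52933.

52933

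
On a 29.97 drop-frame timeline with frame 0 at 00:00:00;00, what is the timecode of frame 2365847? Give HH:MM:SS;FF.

21:55:40;15

Ten DF minutes hold 17982 frames, so frame 2365847 lies in block 131 (frames 2355642–2373623) with 10205 frames into that block.
The block's first minute is 1800 frames and the rest 1798 each; 10205 frames reaches minute 5, so 131 × 18 + 5 × 2 = 2368 labels have been skipped so far.
Adding those back, label number 2365847 + 2368 = 2368215 at 30 labels/s is 78940 s + 15 f = 21 h 55 min 40 s frame 15, i.e. 21:55:40;15.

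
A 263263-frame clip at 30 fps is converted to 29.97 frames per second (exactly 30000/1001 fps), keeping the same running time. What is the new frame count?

263000 frames

Target frames = source frames × (target rate / source rate) = 263263 × (30000/1001)/(30) = 263263 × 1000/1001 = 263000.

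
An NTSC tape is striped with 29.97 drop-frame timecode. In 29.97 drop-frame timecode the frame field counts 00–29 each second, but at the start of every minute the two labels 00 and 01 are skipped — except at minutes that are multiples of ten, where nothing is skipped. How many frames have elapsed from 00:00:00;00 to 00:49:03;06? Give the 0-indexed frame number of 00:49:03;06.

88206

As if non-drop at 30 labels/s: (0 × 3600 + 49 × 60 + 3) × 30 + 6 = 88296.
Minute boundaries passed: 49; those not divisible by 10: 49 − 4 = 45; dropped labels = 2 × 45 = 90.
Actual frame index = 88296 − 90 = 88206.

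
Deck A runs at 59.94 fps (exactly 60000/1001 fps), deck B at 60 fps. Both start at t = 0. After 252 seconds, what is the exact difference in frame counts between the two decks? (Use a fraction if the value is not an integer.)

2160/143 frames

A emits 60000/1001 × 252 = 2160000/143 frames; B emits 60 × 252 = 15120.
Difference = 2160/143 frames (≈ 15.1049); B is ahead of A.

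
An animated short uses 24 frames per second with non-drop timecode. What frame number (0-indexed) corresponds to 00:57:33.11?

Total seconds to the label: (0 × 3600 + 57 × 60 + 33) = 3453.
Frame index = 3453 × 24 + 11 = 82883.

frame 82883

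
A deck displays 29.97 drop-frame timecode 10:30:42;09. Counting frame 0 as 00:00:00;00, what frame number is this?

1134135

Complete 10-minute blocks: 63, each 17982 frames → 1132866.
Remaining 0 whole minutes in the current block: 0 frames.
Within the current minute: 42 × 30 + 9 = 1269. Total = 1132866 + 0 + 1269 = 1134135.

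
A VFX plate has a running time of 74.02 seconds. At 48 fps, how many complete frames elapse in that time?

3552 frames

Frames = 74.02 × 48 = 88824/25 ≈ 3552.9600.
Complete frames: 3552.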